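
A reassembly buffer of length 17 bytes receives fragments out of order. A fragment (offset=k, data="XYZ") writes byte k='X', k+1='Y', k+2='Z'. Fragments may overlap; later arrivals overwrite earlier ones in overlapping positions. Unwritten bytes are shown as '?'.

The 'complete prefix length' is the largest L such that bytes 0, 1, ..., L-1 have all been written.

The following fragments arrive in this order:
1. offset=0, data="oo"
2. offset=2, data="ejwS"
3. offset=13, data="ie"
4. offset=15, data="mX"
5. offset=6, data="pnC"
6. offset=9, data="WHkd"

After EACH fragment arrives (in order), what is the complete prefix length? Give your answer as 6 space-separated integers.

Answer: 2 6 6 6 9 17

Derivation:
Fragment 1: offset=0 data="oo" -> buffer=oo??????????????? -> prefix_len=2
Fragment 2: offset=2 data="ejwS" -> buffer=ooejwS??????????? -> prefix_len=6
Fragment 3: offset=13 data="ie" -> buffer=ooejwS???????ie?? -> prefix_len=6
Fragment 4: offset=15 data="mX" -> buffer=ooejwS???????iemX -> prefix_len=6
Fragment 5: offset=6 data="pnC" -> buffer=ooejwSpnC????iemX -> prefix_len=9
Fragment 6: offset=9 data="WHkd" -> buffer=ooejwSpnCWHkdiemX -> prefix_len=17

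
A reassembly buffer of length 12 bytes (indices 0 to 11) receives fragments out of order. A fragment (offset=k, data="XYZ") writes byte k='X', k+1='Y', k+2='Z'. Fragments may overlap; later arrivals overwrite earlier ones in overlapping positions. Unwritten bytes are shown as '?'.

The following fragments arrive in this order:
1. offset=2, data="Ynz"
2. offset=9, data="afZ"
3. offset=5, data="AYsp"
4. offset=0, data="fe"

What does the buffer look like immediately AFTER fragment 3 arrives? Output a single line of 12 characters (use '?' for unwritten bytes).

Answer: ??YnzAYspafZ

Derivation:
Fragment 1: offset=2 data="Ynz" -> buffer=??Ynz???????
Fragment 2: offset=9 data="afZ" -> buffer=??Ynz????afZ
Fragment 3: offset=5 data="AYsp" -> buffer=??YnzAYspafZ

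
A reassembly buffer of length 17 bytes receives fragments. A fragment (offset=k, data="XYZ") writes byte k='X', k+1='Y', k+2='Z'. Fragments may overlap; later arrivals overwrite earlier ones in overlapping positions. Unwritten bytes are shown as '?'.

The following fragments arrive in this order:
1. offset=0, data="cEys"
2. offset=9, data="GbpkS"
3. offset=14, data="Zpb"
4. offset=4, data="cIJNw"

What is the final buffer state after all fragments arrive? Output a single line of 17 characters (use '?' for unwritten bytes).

Answer: cEyscIJNwGbpkSZpb

Derivation:
Fragment 1: offset=0 data="cEys" -> buffer=cEys?????????????
Fragment 2: offset=9 data="GbpkS" -> buffer=cEys?????GbpkS???
Fragment 3: offset=14 data="Zpb" -> buffer=cEys?????GbpkSZpb
Fragment 4: offset=4 data="cIJNw" -> buffer=cEyscIJNwGbpkSZpb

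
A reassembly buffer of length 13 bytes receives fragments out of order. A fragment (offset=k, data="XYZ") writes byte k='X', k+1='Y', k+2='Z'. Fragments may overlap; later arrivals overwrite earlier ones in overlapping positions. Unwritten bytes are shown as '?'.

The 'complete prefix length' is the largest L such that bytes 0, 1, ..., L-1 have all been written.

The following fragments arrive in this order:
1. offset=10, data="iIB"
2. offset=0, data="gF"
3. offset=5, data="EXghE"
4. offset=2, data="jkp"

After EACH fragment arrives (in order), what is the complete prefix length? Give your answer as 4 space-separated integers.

Fragment 1: offset=10 data="iIB" -> buffer=??????????iIB -> prefix_len=0
Fragment 2: offset=0 data="gF" -> buffer=gF????????iIB -> prefix_len=2
Fragment 3: offset=5 data="EXghE" -> buffer=gF???EXghEiIB -> prefix_len=2
Fragment 4: offset=2 data="jkp" -> buffer=gFjkpEXghEiIB -> prefix_len=13

Answer: 0 2 2 13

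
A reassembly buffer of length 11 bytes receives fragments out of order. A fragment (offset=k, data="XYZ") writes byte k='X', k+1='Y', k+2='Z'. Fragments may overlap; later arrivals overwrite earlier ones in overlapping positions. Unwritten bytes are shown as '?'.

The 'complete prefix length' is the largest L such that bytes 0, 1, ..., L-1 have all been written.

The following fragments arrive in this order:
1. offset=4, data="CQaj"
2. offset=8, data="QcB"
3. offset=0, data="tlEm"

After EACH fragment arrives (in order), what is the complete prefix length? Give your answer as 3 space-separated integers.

Answer: 0 0 11

Derivation:
Fragment 1: offset=4 data="CQaj" -> buffer=????CQaj??? -> prefix_len=0
Fragment 2: offset=8 data="QcB" -> buffer=????CQajQcB -> prefix_len=0
Fragment 3: offset=0 data="tlEm" -> buffer=tlEmCQajQcB -> prefix_len=11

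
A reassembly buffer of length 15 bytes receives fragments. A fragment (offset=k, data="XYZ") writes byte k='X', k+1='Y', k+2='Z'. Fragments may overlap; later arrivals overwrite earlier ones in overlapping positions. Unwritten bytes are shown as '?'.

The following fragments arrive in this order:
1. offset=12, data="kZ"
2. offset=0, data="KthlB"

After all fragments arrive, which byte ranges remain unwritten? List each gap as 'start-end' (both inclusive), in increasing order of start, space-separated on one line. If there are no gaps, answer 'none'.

Answer: 5-11 14-14

Derivation:
Fragment 1: offset=12 len=2
Fragment 2: offset=0 len=5
Gaps: 5-11 14-14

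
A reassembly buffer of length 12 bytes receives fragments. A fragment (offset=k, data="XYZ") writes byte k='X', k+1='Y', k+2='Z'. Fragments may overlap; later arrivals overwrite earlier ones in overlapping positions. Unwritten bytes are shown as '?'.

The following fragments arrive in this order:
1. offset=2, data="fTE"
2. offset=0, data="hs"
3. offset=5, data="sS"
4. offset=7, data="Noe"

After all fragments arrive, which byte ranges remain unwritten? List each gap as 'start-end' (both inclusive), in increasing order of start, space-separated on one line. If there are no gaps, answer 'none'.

Answer: 10-11

Derivation:
Fragment 1: offset=2 len=3
Fragment 2: offset=0 len=2
Fragment 3: offset=5 len=2
Fragment 4: offset=7 len=3
Gaps: 10-11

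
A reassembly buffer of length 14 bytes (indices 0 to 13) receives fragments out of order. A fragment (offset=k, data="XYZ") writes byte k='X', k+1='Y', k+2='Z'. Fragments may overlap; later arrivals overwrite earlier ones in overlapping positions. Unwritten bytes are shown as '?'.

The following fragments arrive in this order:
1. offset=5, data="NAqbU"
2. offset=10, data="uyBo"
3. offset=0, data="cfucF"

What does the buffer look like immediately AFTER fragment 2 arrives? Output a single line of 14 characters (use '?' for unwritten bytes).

Answer: ?????NAqbUuyBo

Derivation:
Fragment 1: offset=5 data="NAqbU" -> buffer=?????NAqbU????
Fragment 2: offset=10 data="uyBo" -> buffer=?????NAqbUuyBo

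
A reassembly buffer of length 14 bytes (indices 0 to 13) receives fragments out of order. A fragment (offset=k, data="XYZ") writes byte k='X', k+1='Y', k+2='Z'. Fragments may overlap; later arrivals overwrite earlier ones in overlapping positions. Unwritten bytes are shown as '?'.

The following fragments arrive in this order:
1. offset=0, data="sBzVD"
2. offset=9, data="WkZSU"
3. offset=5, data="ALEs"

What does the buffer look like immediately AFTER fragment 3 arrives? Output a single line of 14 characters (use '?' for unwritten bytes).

Fragment 1: offset=0 data="sBzVD" -> buffer=sBzVD?????????
Fragment 2: offset=9 data="WkZSU" -> buffer=sBzVD????WkZSU
Fragment 3: offset=5 data="ALEs" -> buffer=sBzVDALEsWkZSU

Answer: sBzVDALEsWkZSU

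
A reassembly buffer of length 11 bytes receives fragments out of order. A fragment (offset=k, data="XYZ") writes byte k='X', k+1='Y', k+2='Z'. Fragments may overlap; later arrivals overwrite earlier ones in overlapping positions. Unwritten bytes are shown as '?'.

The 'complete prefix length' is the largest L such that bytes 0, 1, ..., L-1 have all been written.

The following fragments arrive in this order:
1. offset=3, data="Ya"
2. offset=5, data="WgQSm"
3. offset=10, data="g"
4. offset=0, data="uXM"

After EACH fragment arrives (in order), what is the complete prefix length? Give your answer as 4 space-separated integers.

Fragment 1: offset=3 data="Ya" -> buffer=???Ya?????? -> prefix_len=0
Fragment 2: offset=5 data="WgQSm" -> buffer=???YaWgQSm? -> prefix_len=0
Fragment 3: offset=10 data="g" -> buffer=???YaWgQSmg -> prefix_len=0
Fragment 4: offset=0 data="uXM" -> buffer=uXMYaWgQSmg -> prefix_len=11

Answer: 0 0 0 11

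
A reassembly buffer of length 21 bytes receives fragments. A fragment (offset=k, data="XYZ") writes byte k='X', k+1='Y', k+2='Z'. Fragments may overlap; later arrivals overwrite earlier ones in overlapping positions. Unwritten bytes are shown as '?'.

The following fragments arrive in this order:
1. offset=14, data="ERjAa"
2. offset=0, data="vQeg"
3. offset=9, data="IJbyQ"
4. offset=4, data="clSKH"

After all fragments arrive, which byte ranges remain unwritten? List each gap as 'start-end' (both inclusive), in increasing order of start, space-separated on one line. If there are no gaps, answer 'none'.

Answer: 19-20

Derivation:
Fragment 1: offset=14 len=5
Fragment 2: offset=0 len=4
Fragment 3: offset=9 len=5
Fragment 4: offset=4 len=5
Gaps: 19-20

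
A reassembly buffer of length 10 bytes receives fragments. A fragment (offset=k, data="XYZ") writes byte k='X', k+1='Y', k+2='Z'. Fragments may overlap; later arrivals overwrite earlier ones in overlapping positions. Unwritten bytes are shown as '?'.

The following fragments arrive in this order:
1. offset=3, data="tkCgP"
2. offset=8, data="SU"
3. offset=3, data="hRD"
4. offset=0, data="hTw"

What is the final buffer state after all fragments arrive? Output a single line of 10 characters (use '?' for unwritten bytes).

Answer: hTwhRDgPSU

Derivation:
Fragment 1: offset=3 data="tkCgP" -> buffer=???tkCgP??
Fragment 2: offset=8 data="SU" -> buffer=???tkCgPSU
Fragment 3: offset=3 data="hRD" -> buffer=???hRDgPSU
Fragment 4: offset=0 data="hTw" -> buffer=hTwhRDgPSU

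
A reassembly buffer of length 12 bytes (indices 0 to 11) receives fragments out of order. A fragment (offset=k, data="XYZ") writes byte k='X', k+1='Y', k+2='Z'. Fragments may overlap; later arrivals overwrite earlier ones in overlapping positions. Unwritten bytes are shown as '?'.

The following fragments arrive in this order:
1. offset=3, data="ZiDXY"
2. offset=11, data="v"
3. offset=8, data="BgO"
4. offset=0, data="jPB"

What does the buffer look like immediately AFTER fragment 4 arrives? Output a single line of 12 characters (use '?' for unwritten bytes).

Answer: jPBZiDXYBgOv

Derivation:
Fragment 1: offset=3 data="ZiDXY" -> buffer=???ZiDXY????
Fragment 2: offset=11 data="v" -> buffer=???ZiDXY???v
Fragment 3: offset=8 data="BgO" -> buffer=???ZiDXYBgOv
Fragment 4: offset=0 data="jPB" -> buffer=jPBZiDXYBgOv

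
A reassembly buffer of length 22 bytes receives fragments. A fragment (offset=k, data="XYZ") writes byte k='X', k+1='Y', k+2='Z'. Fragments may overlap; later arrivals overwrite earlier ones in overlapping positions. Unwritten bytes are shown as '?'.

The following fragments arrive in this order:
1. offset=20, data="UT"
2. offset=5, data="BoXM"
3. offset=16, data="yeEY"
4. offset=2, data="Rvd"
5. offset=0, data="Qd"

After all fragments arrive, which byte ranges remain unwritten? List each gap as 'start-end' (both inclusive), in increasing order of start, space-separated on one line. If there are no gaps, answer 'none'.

Answer: 9-15

Derivation:
Fragment 1: offset=20 len=2
Fragment 2: offset=5 len=4
Fragment 3: offset=16 len=4
Fragment 4: offset=2 len=3
Fragment 5: offset=0 len=2
Gaps: 9-15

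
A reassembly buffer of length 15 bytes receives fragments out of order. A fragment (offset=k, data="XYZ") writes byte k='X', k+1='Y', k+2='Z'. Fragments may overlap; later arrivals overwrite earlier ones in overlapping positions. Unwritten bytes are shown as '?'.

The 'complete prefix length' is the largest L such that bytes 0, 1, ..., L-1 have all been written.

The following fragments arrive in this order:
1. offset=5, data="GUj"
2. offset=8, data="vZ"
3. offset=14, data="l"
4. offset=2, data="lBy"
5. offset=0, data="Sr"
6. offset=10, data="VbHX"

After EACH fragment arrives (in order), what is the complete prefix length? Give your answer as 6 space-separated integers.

Fragment 1: offset=5 data="GUj" -> buffer=?????GUj??????? -> prefix_len=0
Fragment 2: offset=8 data="vZ" -> buffer=?????GUjvZ????? -> prefix_len=0
Fragment 3: offset=14 data="l" -> buffer=?????GUjvZ????l -> prefix_len=0
Fragment 4: offset=2 data="lBy" -> buffer=??lByGUjvZ????l -> prefix_len=0
Fragment 5: offset=0 data="Sr" -> buffer=SrlByGUjvZ????l -> prefix_len=10
Fragment 6: offset=10 data="VbHX" -> buffer=SrlByGUjvZVbHXl -> prefix_len=15

Answer: 0 0 0 0 10 15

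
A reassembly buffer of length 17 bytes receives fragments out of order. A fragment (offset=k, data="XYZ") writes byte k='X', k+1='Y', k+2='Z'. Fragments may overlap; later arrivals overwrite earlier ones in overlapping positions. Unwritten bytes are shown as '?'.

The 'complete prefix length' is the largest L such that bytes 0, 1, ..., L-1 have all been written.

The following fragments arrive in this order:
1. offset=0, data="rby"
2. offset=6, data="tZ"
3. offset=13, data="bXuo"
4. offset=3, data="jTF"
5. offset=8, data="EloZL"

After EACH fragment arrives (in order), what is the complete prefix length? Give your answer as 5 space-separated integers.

Fragment 1: offset=0 data="rby" -> buffer=rby?????????????? -> prefix_len=3
Fragment 2: offset=6 data="tZ" -> buffer=rby???tZ????????? -> prefix_len=3
Fragment 3: offset=13 data="bXuo" -> buffer=rby???tZ?????bXuo -> prefix_len=3
Fragment 4: offset=3 data="jTF" -> buffer=rbyjTFtZ?????bXuo -> prefix_len=8
Fragment 5: offset=8 data="EloZL" -> buffer=rbyjTFtZEloZLbXuo -> prefix_len=17

Answer: 3 3 3 8 17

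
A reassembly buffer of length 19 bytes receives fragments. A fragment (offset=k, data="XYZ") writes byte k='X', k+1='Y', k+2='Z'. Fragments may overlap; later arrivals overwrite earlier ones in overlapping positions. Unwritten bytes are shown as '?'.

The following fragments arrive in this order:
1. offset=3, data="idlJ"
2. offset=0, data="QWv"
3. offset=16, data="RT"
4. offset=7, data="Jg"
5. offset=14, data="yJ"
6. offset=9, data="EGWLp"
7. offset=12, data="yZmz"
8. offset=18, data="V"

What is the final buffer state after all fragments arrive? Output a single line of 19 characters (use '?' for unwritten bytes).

Answer: QWvidlJJgEGWyZmzRTV

Derivation:
Fragment 1: offset=3 data="idlJ" -> buffer=???idlJ????????????
Fragment 2: offset=0 data="QWv" -> buffer=QWvidlJ????????????
Fragment 3: offset=16 data="RT" -> buffer=QWvidlJ?????????RT?
Fragment 4: offset=7 data="Jg" -> buffer=QWvidlJJg???????RT?
Fragment 5: offset=14 data="yJ" -> buffer=QWvidlJJg?????yJRT?
Fragment 6: offset=9 data="EGWLp" -> buffer=QWvidlJJgEGWLpyJRT?
Fragment 7: offset=12 data="yZmz" -> buffer=QWvidlJJgEGWyZmzRT?
Fragment 8: offset=18 data="V" -> buffer=QWvidlJJgEGWyZmzRTV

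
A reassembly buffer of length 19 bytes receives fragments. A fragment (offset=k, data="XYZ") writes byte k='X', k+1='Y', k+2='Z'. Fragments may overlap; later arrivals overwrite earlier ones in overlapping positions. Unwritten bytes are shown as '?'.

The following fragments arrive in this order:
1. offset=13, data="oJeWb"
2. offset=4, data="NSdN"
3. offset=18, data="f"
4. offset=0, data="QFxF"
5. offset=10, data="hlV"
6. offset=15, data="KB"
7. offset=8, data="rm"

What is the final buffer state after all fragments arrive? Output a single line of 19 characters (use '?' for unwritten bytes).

Answer: QFxFNSdNrmhlVoJKBbf

Derivation:
Fragment 1: offset=13 data="oJeWb" -> buffer=?????????????oJeWb?
Fragment 2: offset=4 data="NSdN" -> buffer=????NSdN?????oJeWb?
Fragment 3: offset=18 data="f" -> buffer=????NSdN?????oJeWbf
Fragment 4: offset=0 data="QFxF" -> buffer=QFxFNSdN?????oJeWbf
Fragment 5: offset=10 data="hlV" -> buffer=QFxFNSdN??hlVoJeWbf
Fragment 6: offset=15 data="KB" -> buffer=QFxFNSdN??hlVoJKBbf
Fragment 7: offset=8 data="rm" -> buffer=QFxFNSdNrmhlVoJKBbf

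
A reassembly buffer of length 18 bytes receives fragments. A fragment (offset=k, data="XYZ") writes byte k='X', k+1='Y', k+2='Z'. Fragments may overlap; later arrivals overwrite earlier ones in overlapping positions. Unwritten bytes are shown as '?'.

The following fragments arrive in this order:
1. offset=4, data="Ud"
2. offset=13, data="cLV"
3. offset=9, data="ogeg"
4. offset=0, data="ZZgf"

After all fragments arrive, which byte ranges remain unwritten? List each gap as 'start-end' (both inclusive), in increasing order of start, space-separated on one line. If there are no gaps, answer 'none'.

Answer: 6-8 16-17

Derivation:
Fragment 1: offset=4 len=2
Fragment 2: offset=13 len=3
Fragment 3: offset=9 len=4
Fragment 4: offset=0 len=4
Gaps: 6-8 16-17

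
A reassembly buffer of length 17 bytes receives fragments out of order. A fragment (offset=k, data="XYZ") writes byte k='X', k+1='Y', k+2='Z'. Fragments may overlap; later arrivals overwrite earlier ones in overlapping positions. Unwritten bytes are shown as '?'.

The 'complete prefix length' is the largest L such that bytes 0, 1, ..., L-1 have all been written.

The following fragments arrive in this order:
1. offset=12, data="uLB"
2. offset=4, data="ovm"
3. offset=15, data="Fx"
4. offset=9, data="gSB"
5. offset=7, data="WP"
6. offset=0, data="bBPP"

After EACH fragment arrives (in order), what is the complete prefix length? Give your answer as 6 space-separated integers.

Answer: 0 0 0 0 0 17

Derivation:
Fragment 1: offset=12 data="uLB" -> buffer=????????????uLB?? -> prefix_len=0
Fragment 2: offset=4 data="ovm" -> buffer=????ovm?????uLB?? -> prefix_len=0
Fragment 3: offset=15 data="Fx" -> buffer=????ovm?????uLBFx -> prefix_len=0
Fragment 4: offset=9 data="gSB" -> buffer=????ovm??gSBuLBFx -> prefix_len=0
Fragment 5: offset=7 data="WP" -> buffer=????ovmWPgSBuLBFx -> prefix_len=0
Fragment 6: offset=0 data="bBPP" -> buffer=bBPPovmWPgSBuLBFx -> prefix_len=17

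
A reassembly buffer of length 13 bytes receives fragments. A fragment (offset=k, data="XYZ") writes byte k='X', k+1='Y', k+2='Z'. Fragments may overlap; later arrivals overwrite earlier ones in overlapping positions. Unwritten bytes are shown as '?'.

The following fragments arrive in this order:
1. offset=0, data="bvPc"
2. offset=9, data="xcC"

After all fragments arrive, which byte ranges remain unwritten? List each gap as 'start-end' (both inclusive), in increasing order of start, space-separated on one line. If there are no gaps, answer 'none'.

Answer: 4-8 12-12

Derivation:
Fragment 1: offset=0 len=4
Fragment 2: offset=9 len=3
Gaps: 4-8 12-12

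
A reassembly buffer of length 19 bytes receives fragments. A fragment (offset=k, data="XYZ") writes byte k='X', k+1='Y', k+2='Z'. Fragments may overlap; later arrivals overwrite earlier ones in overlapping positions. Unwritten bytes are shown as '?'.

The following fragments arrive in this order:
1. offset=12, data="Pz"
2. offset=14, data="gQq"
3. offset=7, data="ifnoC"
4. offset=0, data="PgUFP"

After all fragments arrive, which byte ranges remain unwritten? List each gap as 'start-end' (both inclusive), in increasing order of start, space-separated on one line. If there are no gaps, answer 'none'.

Fragment 1: offset=12 len=2
Fragment 2: offset=14 len=3
Fragment 3: offset=7 len=5
Fragment 4: offset=0 len=5
Gaps: 5-6 17-18

Answer: 5-6 17-18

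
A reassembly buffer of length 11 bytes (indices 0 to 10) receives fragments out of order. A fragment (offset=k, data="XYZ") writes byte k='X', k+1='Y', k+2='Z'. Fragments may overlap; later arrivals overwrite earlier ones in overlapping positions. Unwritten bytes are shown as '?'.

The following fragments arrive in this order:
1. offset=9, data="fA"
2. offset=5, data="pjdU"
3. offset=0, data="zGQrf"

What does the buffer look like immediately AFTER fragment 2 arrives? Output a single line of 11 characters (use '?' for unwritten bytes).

Answer: ?????pjdUfA

Derivation:
Fragment 1: offset=9 data="fA" -> buffer=?????????fA
Fragment 2: offset=5 data="pjdU" -> buffer=?????pjdUfA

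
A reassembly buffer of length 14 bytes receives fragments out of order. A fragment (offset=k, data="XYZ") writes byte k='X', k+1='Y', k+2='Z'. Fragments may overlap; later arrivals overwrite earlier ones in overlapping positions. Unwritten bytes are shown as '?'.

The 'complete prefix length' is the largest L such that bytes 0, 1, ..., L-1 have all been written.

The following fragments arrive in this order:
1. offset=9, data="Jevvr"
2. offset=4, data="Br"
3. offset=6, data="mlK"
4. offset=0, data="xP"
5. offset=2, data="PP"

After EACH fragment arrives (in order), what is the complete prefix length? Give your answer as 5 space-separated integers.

Fragment 1: offset=9 data="Jevvr" -> buffer=?????????Jevvr -> prefix_len=0
Fragment 2: offset=4 data="Br" -> buffer=????Br???Jevvr -> prefix_len=0
Fragment 3: offset=6 data="mlK" -> buffer=????BrmlKJevvr -> prefix_len=0
Fragment 4: offset=0 data="xP" -> buffer=xP??BrmlKJevvr -> prefix_len=2
Fragment 5: offset=2 data="PP" -> buffer=xPPPBrmlKJevvr -> prefix_len=14

Answer: 0 0 0 2 14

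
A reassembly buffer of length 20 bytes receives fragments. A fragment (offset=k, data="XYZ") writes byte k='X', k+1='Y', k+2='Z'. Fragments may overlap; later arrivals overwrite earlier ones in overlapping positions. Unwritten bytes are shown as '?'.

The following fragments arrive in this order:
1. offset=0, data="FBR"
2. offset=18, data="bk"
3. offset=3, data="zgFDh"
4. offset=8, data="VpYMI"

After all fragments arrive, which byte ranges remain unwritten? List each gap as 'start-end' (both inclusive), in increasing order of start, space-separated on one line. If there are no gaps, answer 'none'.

Answer: 13-17

Derivation:
Fragment 1: offset=0 len=3
Fragment 2: offset=18 len=2
Fragment 3: offset=3 len=5
Fragment 4: offset=8 len=5
Gaps: 13-17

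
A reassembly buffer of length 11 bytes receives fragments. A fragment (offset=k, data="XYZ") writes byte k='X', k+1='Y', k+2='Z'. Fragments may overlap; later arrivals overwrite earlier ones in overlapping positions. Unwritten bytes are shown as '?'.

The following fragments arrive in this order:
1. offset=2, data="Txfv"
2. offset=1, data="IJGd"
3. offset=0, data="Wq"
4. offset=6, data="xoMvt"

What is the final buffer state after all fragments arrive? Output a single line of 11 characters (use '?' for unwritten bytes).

Fragment 1: offset=2 data="Txfv" -> buffer=??Txfv?????
Fragment 2: offset=1 data="IJGd" -> buffer=?IJGdv?????
Fragment 3: offset=0 data="Wq" -> buffer=WqJGdv?????
Fragment 4: offset=6 data="xoMvt" -> buffer=WqJGdvxoMvt

Answer: WqJGdvxoMvt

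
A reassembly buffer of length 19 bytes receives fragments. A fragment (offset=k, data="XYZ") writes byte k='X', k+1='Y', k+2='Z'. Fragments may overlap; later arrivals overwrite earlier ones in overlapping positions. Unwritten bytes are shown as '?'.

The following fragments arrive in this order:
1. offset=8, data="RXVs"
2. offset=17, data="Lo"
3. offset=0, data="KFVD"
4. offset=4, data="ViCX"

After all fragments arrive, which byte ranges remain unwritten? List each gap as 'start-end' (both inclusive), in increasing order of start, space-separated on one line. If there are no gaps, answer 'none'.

Answer: 12-16

Derivation:
Fragment 1: offset=8 len=4
Fragment 2: offset=17 len=2
Fragment 3: offset=0 len=4
Fragment 4: offset=4 len=4
Gaps: 12-16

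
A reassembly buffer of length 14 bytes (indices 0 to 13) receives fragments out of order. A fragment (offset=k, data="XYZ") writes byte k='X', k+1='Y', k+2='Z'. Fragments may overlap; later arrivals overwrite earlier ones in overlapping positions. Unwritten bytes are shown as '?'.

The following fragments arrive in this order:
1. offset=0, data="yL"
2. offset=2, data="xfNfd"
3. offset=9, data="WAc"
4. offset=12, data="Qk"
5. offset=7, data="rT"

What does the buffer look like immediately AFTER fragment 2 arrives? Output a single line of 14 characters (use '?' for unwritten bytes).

Answer: yLxfNfd???????

Derivation:
Fragment 1: offset=0 data="yL" -> buffer=yL????????????
Fragment 2: offset=2 data="xfNfd" -> buffer=yLxfNfd???????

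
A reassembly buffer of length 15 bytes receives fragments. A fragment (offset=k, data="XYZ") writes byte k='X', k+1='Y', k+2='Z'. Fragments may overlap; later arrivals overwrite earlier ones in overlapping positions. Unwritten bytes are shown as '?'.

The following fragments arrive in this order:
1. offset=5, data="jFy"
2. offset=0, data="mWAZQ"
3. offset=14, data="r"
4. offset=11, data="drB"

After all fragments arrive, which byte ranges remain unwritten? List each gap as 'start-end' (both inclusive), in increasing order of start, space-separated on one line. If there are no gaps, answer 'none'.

Answer: 8-10

Derivation:
Fragment 1: offset=5 len=3
Fragment 2: offset=0 len=5
Fragment 3: offset=14 len=1
Fragment 4: offset=11 len=3
Gaps: 8-10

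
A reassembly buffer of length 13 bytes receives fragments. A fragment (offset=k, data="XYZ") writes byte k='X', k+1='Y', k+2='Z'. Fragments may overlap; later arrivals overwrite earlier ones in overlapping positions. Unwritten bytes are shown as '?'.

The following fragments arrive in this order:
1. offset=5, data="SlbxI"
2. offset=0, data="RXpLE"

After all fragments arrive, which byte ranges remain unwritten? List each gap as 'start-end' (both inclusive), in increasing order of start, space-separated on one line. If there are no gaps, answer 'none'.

Answer: 10-12

Derivation:
Fragment 1: offset=5 len=5
Fragment 2: offset=0 len=5
Gaps: 10-12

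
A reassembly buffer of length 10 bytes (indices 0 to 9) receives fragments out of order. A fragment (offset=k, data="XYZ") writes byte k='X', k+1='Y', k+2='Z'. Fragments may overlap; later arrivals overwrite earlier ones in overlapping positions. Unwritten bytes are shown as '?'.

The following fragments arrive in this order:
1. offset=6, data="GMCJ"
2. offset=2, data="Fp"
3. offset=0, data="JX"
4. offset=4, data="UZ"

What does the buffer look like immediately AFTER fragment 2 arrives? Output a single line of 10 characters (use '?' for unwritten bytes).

Fragment 1: offset=6 data="GMCJ" -> buffer=??????GMCJ
Fragment 2: offset=2 data="Fp" -> buffer=??Fp??GMCJ

Answer: ??Fp??GMCJ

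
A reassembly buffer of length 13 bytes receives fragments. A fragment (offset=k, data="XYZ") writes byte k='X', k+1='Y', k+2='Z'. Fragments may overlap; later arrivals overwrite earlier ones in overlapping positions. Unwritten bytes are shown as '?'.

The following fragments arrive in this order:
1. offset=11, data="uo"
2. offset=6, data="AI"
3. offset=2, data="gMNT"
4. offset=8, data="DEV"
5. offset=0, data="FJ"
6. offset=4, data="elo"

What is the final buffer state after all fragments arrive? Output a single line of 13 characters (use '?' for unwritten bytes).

Answer: FJgMeloIDEVuo

Derivation:
Fragment 1: offset=11 data="uo" -> buffer=???????????uo
Fragment 2: offset=6 data="AI" -> buffer=??????AI???uo
Fragment 3: offset=2 data="gMNT" -> buffer=??gMNTAI???uo
Fragment 4: offset=8 data="DEV" -> buffer=??gMNTAIDEVuo
Fragment 5: offset=0 data="FJ" -> buffer=FJgMNTAIDEVuo
Fragment 6: offset=4 data="elo" -> buffer=FJgMeloIDEVuo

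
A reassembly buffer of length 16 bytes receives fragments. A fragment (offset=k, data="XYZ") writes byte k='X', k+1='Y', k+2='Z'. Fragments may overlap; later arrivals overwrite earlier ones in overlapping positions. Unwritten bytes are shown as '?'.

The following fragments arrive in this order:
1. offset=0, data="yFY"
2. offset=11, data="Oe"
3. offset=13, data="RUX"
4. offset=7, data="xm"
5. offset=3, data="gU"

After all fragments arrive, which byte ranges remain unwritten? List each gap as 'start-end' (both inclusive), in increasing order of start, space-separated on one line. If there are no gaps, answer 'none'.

Fragment 1: offset=0 len=3
Fragment 2: offset=11 len=2
Fragment 3: offset=13 len=3
Fragment 4: offset=7 len=2
Fragment 5: offset=3 len=2
Gaps: 5-6 9-10

Answer: 5-6 9-10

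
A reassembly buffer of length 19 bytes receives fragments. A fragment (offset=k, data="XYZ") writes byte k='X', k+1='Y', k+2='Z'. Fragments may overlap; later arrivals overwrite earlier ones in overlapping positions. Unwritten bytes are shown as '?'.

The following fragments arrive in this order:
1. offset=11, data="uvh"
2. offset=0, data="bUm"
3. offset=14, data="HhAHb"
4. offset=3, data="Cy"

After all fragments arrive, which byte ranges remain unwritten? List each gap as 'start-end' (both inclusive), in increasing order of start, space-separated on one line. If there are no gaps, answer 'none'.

Fragment 1: offset=11 len=3
Fragment 2: offset=0 len=3
Fragment 3: offset=14 len=5
Fragment 4: offset=3 len=2
Gaps: 5-10

Answer: 5-10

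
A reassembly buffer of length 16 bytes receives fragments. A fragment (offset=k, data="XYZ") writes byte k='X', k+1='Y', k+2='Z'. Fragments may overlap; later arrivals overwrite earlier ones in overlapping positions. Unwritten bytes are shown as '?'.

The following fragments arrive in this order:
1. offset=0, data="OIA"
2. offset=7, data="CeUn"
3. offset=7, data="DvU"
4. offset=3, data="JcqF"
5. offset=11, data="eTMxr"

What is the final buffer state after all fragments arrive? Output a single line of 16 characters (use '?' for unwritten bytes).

Fragment 1: offset=0 data="OIA" -> buffer=OIA?????????????
Fragment 2: offset=7 data="CeUn" -> buffer=OIA????CeUn?????
Fragment 3: offset=7 data="DvU" -> buffer=OIA????DvUn?????
Fragment 4: offset=3 data="JcqF" -> buffer=OIAJcqFDvUn?????
Fragment 5: offset=11 data="eTMxr" -> buffer=OIAJcqFDvUneTMxr

Answer: OIAJcqFDvUneTMxr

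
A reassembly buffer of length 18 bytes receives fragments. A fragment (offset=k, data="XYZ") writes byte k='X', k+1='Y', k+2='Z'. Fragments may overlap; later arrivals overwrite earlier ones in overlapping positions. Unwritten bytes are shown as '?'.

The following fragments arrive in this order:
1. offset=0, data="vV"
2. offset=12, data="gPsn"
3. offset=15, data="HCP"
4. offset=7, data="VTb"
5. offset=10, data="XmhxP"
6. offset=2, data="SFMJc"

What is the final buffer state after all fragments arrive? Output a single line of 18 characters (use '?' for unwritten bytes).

Answer: vVSFMJcVTbXmhxPHCP

Derivation:
Fragment 1: offset=0 data="vV" -> buffer=vV????????????????
Fragment 2: offset=12 data="gPsn" -> buffer=vV??????????gPsn??
Fragment 3: offset=15 data="HCP" -> buffer=vV??????????gPsHCP
Fragment 4: offset=7 data="VTb" -> buffer=vV?????VTb??gPsHCP
Fragment 5: offset=10 data="XmhxP" -> buffer=vV?????VTbXmhxPHCP
Fragment 6: offset=2 data="SFMJc" -> buffer=vVSFMJcVTbXmhxPHCP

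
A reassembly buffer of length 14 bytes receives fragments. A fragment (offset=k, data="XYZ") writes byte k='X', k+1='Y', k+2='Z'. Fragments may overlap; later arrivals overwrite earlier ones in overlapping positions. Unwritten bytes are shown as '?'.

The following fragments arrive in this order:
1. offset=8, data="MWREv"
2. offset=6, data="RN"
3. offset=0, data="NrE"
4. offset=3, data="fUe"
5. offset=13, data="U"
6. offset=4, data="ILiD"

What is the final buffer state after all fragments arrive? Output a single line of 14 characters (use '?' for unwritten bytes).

Fragment 1: offset=8 data="MWREv" -> buffer=????????MWREv?
Fragment 2: offset=6 data="RN" -> buffer=??????RNMWREv?
Fragment 3: offset=0 data="NrE" -> buffer=NrE???RNMWREv?
Fragment 4: offset=3 data="fUe" -> buffer=NrEfUeRNMWREv?
Fragment 5: offset=13 data="U" -> buffer=NrEfUeRNMWREvU
Fragment 6: offset=4 data="ILiD" -> buffer=NrEfILiDMWREvU

Answer: NrEfILiDMWREvU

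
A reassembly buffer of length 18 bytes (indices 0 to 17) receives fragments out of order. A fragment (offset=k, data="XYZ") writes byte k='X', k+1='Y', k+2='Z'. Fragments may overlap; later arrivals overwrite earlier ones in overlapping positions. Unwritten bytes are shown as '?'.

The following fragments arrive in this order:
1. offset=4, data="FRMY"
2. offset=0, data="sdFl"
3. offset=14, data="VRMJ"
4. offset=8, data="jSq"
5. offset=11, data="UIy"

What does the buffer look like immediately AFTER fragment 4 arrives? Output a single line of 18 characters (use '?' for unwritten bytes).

Fragment 1: offset=4 data="FRMY" -> buffer=????FRMY??????????
Fragment 2: offset=0 data="sdFl" -> buffer=sdFlFRMY??????????
Fragment 3: offset=14 data="VRMJ" -> buffer=sdFlFRMY??????VRMJ
Fragment 4: offset=8 data="jSq" -> buffer=sdFlFRMYjSq???VRMJ

Answer: sdFlFRMYjSq???VRMJ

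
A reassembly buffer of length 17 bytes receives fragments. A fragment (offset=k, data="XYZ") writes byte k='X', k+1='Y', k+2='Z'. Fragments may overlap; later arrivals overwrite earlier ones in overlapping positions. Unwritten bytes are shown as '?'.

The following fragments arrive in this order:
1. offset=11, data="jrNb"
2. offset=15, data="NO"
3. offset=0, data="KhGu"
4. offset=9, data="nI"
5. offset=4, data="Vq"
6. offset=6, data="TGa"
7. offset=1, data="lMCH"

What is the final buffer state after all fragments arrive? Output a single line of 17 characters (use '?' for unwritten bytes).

Fragment 1: offset=11 data="jrNb" -> buffer=???????????jrNb??
Fragment 2: offset=15 data="NO" -> buffer=???????????jrNbNO
Fragment 3: offset=0 data="KhGu" -> buffer=KhGu???????jrNbNO
Fragment 4: offset=9 data="nI" -> buffer=KhGu?????nIjrNbNO
Fragment 5: offset=4 data="Vq" -> buffer=KhGuVq???nIjrNbNO
Fragment 6: offset=6 data="TGa" -> buffer=KhGuVqTGanIjrNbNO
Fragment 7: offset=1 data="lMCH" -> buffer=KlMCHqTGanIjrNbNO

Answer: KlMCHqTGanIjrNbNO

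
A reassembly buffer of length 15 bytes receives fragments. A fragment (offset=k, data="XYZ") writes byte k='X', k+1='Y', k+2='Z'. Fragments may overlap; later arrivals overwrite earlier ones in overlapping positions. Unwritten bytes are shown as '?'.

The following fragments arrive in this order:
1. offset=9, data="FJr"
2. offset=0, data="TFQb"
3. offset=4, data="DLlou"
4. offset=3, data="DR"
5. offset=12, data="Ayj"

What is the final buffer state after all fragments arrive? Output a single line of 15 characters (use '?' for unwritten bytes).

Fragment 1: offset=9 data="FJr" -> buffer=?????????FJr???
Fragment 2: offset=0 data="TFQb" -> buffer=TFQb?????FJr???
Fragment 3: offset=4 data="DLlou" -> buffer=TFQbDLlouFJr???
Fragment 4: offset=3 data="DR" -> buffer=TFQDRLlouFJr???
Fragment 5: offset=12 data="Ayj" -> buffer=TFQDRLlouFJrAyj

Answer: TFQDRLlouFJrAyj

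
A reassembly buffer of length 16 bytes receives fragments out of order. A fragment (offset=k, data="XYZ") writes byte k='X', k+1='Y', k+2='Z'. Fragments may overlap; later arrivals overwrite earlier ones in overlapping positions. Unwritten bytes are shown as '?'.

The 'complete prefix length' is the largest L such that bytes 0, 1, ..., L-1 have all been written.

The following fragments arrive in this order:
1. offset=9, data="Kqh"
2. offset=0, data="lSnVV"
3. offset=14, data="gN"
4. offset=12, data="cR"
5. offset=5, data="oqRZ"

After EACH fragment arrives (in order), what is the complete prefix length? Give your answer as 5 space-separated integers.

Fragment 1: offset=9 data="Kqh" -> buffer=?????????Kqh???? -> prefix_len=0
Fragment 2: offset=0 data="lSnVV" -> buffer=lSnVV????Kqh???? -> prefix_len=5
Fragment 3: offset=14 data="gN" -> buffer=lSnVV????Kqh??gN -> prefix_len=5
Fragment 4: offset=12 data="cR" -> buffer=lSnVV????KqhcRgN -> prefix_len=5
Fragment 5: offset=5 data="oqRZ" -> buffer=lSnVVoqRZKqhcRgN -> prefix_len=16

Answer: 0 5 5 5 16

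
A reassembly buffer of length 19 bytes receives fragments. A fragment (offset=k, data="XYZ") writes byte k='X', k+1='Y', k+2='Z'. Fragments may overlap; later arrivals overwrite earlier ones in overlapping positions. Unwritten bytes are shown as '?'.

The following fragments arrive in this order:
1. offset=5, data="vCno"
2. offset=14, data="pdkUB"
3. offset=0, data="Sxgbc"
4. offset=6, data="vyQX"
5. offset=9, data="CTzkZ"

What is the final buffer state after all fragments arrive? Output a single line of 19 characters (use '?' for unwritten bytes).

Answer: SxgbcvvyQCTzkZpdkUB

Derivation:
Fragment 1: offset=5 data="vCno" -> buffer=?????vCno??????????
Fragment 2: offset=14 data="pdkUB" -> buffer=?????vCno?????pdkUB
Fragment 3: offset=0 data="Sxgbc" -> buffer=SxgbcvCno?????pdkUB
Fragment 4: offset=6 data="vyQX" -> buffer=SxgbcvvyQX????pdkUB
Fragment 5: offset=9 data="CTzkZ" -> buffer=SxgbcvvyQCTzkZpdkUB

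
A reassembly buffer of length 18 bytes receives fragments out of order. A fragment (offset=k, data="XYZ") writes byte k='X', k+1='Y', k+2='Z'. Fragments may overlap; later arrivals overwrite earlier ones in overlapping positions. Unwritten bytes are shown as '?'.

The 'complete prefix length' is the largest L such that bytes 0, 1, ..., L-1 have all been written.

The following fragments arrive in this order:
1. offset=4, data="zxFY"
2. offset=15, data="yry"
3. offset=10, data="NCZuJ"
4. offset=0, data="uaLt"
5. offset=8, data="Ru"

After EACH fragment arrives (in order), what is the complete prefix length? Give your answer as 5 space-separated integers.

Fragment 1: offset=4 data="zxFY" -> buffer=????zxFY?????????? -> prefix_len=0
Fragment 2: offset=15 data="yry" -> buffer=????zxFY???????yry -> prefix_len=0
Fragment 3: offset=10 data="NCZuJ" -> buffer=????zxFY??NCZuJyry -> prefix_len=0
Fragment 4: offset=0 data="uaLt" -> buffer=uaLtzxFY??NCZuJyry -> prefix_len=8
Fragment 5: offset=8 data="Ru" -> buffer=uaLtzxFYRuNCZuJyry -> prefix_len=18

Answer: 0 0 0 8 18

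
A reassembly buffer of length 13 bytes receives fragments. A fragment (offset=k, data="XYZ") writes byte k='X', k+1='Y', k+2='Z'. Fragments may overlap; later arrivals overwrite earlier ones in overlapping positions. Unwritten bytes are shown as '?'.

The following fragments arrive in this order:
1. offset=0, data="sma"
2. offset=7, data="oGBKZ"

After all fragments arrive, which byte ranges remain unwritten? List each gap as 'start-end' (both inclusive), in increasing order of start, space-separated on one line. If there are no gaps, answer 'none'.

Answer: 3-6 12-12

Derivation:
Fragment 1: offset=0 len=3
Fragment 2: offset=7 len=5
Gaps: 3-6 12-12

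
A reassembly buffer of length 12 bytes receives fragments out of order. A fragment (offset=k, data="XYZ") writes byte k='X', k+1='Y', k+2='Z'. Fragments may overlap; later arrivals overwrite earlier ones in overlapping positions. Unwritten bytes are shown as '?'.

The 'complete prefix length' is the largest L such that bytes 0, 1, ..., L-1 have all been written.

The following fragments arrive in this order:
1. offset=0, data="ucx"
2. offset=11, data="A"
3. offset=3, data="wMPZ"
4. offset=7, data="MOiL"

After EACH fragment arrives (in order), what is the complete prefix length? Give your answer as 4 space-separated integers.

Answer: 3 3 7 12

Derivation:
Fragment 1: offset=0 data="ucx" -> buffer=ucx????????? -> prefix_len=3
Fragment 2: offset=11 data="A" -> buffer=ucx????????A -> prefix_len=3
Fragment 3: offset=3 data="wMPZ" -> buffer=ucxwMPZ????A -> prefix_len=7
Fragment 4: offset=7 data="MOiL" -> buffer=ucxwMPZMOiLA -> prefix_len=12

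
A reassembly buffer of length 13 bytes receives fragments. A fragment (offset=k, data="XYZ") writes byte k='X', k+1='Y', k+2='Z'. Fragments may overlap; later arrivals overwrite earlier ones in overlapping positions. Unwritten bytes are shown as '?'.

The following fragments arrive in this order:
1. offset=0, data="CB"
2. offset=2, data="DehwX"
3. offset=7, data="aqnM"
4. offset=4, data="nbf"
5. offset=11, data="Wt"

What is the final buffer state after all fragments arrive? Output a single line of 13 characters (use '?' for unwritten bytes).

Answer: CBDenbfaqnMWt

Derivation:
Fragment 1: offset=0 data="CB" -> buffer=CB???????????
Fragment 2: offset=2 data="DehwX" -> buffer=CBDehwX??????
Fragment 3: offset=7 data="aqnM" -> buffer=CBDehwXaqnM??
Fragment 4: offset=4 data="nbf" -> buffer=CBDenbfaqnM??
Fragment 5: offset=11 data="Wt" -> buffer=CBDenbfaqnMWt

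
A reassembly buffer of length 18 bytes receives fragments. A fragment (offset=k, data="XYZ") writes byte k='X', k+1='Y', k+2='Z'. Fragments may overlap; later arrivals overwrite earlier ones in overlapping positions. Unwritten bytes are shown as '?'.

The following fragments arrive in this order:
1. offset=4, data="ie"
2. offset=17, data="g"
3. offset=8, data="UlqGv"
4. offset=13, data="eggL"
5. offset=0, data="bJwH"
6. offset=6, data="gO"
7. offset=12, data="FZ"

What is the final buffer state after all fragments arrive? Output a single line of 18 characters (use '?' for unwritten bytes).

Answer: bJwHiegOUlqGFZggLg

Derivation:
Fragment 1: offset=4 data="ie" -> buffer=????ie????????????
Fragment 2: offset=17 data="g" -> buffer=????ie???????????g
Fragment 3: offset=8 data="UlqGv" -> buffer=????ie??UlqGv????g
Fragment 4: offset=13 data="eggL" -> buffer=????ie??UlqGveggLg
Fragment 5: offset=0 data="bJwH" -> buffer=bJwHie??UlqGveggLg
Fragment 6: offset=6 data="gO" -> buffer=bJwHiegOUlqGveggLg
Fragment 7: offset=12 data="FZ" -> buffer=bJwHiegOUlqGFZggLg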